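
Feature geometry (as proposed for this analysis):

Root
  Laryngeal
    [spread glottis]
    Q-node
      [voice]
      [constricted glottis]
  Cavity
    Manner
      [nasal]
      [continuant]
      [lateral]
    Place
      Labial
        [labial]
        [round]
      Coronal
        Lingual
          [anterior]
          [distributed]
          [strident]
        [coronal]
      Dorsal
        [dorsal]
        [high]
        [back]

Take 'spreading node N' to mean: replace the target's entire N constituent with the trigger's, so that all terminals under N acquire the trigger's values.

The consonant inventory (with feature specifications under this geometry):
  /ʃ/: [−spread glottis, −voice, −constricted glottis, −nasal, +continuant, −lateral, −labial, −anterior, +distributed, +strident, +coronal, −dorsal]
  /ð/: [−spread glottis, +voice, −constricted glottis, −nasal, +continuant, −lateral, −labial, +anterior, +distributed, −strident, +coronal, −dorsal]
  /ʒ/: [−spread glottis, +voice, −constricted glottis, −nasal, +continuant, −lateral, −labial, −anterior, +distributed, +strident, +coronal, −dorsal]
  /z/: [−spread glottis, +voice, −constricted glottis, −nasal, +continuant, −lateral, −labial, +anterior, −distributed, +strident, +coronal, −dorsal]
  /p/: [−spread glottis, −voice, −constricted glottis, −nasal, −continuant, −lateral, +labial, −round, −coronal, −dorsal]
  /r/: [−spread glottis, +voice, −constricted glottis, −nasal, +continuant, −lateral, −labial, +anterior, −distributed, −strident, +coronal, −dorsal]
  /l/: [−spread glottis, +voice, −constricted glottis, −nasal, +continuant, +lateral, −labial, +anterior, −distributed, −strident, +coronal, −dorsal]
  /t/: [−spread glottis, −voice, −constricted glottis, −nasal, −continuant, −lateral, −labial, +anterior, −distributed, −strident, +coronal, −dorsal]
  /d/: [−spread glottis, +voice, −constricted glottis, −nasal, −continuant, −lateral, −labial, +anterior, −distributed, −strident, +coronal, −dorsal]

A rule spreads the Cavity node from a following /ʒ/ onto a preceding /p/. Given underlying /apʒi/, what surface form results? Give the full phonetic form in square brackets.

Terminals under Cavity in this geometry: [nasal], [continuant], [lateral], [labial], [round], [anterior], [distributed], [strident], [coronal], [dorsal], [high], [back].
The target acquires /ʒ/'s values for everything under Cavity — [−nasal], [+continuant], [−lateral], [−labial], [−anterior], [+distributed], [+strident], [+coronal], [−dorsal] — while keeping its own [spread glottis], [voice], [constricted glottis].
Among the inventory, only /ʃ/ has exactly this specification, giving the surface form [aʃʒi].

[aʃʒi]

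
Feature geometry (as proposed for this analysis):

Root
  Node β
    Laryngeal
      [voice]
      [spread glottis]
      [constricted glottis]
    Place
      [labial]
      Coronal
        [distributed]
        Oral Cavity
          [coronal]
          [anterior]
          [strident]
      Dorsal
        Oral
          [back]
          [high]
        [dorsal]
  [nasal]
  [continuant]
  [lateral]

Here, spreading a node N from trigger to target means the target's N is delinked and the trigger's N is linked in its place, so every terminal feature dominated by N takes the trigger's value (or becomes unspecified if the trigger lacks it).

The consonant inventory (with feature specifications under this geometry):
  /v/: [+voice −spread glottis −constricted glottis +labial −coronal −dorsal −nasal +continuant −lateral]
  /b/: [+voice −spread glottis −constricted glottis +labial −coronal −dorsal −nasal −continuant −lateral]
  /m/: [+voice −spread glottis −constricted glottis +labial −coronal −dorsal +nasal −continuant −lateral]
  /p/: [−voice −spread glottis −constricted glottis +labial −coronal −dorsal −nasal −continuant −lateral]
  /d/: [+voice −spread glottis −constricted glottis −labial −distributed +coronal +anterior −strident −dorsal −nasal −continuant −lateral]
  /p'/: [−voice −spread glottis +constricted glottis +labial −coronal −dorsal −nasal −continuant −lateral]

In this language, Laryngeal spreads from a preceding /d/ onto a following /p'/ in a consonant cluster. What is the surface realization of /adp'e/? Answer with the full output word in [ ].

The Laryngeal node dominates the terminals [voice], [spread glottis], [constricted glottis].
After delinking /p'/'s Laryngeal and linking /d/'s, the affected terminals become [+voice], [−spread glottis], [−constricted glottis]; [labial], [coronal], [dorsal], … (outside Laryngeal) are retained from /p'/.
Among the inventory, only /b/ has exactly this specification, giving the surface form [adbe].

[adbe]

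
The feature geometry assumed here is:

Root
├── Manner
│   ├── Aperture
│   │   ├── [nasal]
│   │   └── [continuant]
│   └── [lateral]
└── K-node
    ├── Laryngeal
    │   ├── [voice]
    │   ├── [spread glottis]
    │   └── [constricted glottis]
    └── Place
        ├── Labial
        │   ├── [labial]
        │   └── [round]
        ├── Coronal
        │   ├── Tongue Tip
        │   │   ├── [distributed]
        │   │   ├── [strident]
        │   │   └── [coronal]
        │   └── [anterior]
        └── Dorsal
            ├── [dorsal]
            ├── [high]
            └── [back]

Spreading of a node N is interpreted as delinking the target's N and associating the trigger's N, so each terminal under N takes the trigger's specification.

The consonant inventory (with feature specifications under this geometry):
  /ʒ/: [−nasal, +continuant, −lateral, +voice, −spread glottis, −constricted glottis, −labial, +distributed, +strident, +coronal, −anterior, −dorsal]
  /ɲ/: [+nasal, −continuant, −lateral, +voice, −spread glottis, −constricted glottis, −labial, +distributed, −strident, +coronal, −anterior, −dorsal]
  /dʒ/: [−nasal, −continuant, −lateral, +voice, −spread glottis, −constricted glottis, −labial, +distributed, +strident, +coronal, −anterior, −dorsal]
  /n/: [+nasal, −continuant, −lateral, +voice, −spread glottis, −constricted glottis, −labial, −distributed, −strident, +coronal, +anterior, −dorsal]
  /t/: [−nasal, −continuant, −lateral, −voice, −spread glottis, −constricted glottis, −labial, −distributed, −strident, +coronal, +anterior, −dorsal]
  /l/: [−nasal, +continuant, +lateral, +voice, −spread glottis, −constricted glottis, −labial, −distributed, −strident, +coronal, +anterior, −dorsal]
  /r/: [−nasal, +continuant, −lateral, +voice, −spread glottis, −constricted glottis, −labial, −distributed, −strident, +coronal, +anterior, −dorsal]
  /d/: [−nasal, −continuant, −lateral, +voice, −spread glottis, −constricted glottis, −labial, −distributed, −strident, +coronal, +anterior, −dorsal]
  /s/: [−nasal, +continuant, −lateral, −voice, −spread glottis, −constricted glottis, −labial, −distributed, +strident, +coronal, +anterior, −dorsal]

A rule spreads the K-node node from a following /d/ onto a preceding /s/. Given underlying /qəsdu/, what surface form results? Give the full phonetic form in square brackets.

Terminals under K-node in this geometry: [voice], [spread glottis], [constricted glottis], [labial], [round], [distributed], [strident], [coronal], [anterior], [dorsal], [high], [back].
The target acquires /d/'s values for everything under K-node — [+voice], [−spread glottis], [−constricted glottis], [−labial], [−distributed], [−strident], [+coronal], [+anterior], [−dorsal] — while keeping its own [nasal], [continuant], [lateral].
The resulting bundle matches /r/ in the inventory; substituting it for /s/ gives [qərdu].

[qərdu]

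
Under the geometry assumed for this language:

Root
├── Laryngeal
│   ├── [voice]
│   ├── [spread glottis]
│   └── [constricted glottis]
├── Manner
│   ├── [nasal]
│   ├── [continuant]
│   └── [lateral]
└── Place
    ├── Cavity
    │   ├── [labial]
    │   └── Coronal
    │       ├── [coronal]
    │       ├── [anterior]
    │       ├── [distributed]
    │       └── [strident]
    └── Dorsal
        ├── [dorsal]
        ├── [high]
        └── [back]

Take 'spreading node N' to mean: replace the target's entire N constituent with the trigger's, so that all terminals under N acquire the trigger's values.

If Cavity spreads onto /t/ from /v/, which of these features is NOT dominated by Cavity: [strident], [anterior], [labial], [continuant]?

[continuant]

The terminals dominated by Cavity are [labial], [coronal], [anterior], [distributed], [strident].
Spreading Cavity replaces [anterior], [labial], [strident] with the trigger's values, since each sits inside the Cavity constituent.
[continuant] is not within the Cavity subtree (it hangs from Manner), so /t/'s [continuant] value survives.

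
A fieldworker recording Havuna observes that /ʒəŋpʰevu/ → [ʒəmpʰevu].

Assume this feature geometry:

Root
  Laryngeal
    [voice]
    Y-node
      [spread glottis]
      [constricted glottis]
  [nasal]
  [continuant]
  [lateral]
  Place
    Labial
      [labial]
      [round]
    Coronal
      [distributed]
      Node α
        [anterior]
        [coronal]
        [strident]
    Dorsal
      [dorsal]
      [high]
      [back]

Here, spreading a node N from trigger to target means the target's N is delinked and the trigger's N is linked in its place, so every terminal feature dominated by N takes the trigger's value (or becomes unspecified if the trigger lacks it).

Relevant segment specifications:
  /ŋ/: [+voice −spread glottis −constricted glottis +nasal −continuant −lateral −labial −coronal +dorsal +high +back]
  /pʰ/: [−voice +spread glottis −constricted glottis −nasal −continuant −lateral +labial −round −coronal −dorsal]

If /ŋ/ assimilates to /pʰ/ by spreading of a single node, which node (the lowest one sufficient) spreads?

Place

The alternation /ŋ/ → [m] changes [labial], [round], [dorsal], [high], [back] and nothing else.
These terminals are all dominated by Place, and no proper subconstituent of Place covers them all; Place is their lowest common ancestor.
Spreading Place from /pʰ/ overwrites each of those terminals with /pʰ/'s values, yielding exactly [m].
Since [nasal], [voice] are preserved even though /pʰ/ disagrees there, no node above Place spread.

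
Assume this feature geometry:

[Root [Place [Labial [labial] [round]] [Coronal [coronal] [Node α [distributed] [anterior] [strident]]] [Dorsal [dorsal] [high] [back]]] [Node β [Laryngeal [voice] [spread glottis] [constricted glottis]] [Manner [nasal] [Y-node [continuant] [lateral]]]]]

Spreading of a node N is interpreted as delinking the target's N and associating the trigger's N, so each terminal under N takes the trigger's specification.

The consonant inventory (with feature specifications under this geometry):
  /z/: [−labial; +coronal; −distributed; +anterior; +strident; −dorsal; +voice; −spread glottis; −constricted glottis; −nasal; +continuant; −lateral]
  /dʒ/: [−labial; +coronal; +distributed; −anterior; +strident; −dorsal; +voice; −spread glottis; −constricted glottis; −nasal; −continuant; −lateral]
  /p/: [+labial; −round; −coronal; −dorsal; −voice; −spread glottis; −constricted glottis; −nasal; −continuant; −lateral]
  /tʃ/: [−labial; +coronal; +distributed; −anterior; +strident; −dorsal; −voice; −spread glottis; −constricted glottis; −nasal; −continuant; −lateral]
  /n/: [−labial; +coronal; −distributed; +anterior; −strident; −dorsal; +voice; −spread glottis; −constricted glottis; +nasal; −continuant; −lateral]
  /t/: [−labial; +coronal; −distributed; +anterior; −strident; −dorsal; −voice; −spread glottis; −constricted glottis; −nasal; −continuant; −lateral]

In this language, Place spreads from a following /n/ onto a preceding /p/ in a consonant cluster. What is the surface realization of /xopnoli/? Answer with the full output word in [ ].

Terminals under Place in this geometry: [labial], [round], [coronal], [distributed], [anterior], [strident], [dorsal], [high], [back].
Spreading Place from /n/ onto /p/ replaces those values with /n/'s: [−labial], [+coronal], [−distributed], [+anterior], [−strident], [−dorsal]. Features outside Place ([voice], [spread glottis], [constricted glottis], …) stay as in /p/.
The resulting bundle matches /t/ in the inventory; substituting it for /p/ gives [xotnoli].

[xotnoli]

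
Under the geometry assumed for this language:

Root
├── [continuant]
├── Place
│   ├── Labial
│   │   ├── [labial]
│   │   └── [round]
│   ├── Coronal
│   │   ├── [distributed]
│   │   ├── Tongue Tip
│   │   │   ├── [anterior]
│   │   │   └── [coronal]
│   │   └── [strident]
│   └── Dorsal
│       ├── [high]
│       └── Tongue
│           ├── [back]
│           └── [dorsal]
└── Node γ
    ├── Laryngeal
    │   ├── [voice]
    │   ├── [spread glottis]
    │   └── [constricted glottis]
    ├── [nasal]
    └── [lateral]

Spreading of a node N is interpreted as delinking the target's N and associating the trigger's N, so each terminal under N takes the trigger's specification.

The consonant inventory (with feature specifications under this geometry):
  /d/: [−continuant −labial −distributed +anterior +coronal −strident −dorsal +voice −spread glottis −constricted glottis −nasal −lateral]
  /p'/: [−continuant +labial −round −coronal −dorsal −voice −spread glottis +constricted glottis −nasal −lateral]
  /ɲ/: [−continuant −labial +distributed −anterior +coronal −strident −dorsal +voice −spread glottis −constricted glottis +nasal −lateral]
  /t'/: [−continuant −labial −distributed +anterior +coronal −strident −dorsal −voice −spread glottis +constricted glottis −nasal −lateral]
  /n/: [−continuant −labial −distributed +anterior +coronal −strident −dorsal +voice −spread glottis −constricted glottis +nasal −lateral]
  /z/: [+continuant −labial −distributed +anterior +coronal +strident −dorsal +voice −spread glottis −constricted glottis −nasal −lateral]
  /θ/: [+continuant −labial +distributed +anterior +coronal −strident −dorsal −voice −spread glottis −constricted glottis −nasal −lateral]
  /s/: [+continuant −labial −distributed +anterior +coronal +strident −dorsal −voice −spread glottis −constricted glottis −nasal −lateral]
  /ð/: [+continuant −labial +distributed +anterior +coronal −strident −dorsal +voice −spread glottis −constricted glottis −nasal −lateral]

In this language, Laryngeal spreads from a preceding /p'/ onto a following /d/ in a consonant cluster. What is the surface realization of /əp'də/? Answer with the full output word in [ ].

Laryngeal immediately or transitively dominates [voice], [spread glottis], [constricted glottis].
The target acquires /p'/'s values for everything under Laryngeal — [−voice], [−spread glottis], [+constricted glottis] — while keeping its own [continuant], [labial], [distributed], ….
This feature bundle is that of [t'], so /əp'də/ surfaces as [əp't'ə].

[əp't'ə]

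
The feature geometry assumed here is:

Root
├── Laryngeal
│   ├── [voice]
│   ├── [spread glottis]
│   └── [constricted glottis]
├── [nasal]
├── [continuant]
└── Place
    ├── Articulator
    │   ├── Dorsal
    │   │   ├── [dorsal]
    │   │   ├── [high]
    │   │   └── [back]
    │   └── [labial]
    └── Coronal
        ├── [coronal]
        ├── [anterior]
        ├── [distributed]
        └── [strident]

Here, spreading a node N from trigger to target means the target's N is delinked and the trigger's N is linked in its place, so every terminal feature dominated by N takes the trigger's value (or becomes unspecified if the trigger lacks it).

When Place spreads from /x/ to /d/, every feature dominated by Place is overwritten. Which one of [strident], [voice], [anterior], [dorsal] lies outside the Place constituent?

Under this geometry, Place contains [dorsal], [high], [back], [labial], [coronal], [anterior], [distributed], [strident].
Of the listed options, [anterior], [dorsal], [strident] are among these and would be overwritten by spreading Place.
[voice] is not within the Place subtree (it hangs from Laryngeal), so /d/'s [voice] value survives.

[voice]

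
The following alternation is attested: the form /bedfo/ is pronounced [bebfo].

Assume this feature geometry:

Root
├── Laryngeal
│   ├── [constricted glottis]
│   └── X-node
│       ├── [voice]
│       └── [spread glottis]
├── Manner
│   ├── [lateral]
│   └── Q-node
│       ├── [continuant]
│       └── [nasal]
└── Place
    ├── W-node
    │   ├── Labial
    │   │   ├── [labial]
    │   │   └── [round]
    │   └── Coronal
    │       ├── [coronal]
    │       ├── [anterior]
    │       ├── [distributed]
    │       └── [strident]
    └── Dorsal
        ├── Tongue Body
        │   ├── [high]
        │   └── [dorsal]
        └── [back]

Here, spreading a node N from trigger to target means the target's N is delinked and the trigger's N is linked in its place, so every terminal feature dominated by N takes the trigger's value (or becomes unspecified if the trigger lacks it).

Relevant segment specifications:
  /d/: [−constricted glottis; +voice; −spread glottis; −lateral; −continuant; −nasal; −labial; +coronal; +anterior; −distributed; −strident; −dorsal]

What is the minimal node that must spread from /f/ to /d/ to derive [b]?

The alternation /d/ → [b] changes [labial], [round], [coronal], [anterior], [distributed], [strident] and nothing else.
These terminals are all dominated by W-node, and no proper subconstituent of W-node covers them all; W-node is their lowest common ancestor.
If W-node spreads, every terminal under it takes /f/'s value, producing [b] as observed.
[continuant], [voice] stay as in /d/ although /f/ differs there, so no node dominating them spread; among the remaining candidates W-node is the lowest that derives the output.

W-node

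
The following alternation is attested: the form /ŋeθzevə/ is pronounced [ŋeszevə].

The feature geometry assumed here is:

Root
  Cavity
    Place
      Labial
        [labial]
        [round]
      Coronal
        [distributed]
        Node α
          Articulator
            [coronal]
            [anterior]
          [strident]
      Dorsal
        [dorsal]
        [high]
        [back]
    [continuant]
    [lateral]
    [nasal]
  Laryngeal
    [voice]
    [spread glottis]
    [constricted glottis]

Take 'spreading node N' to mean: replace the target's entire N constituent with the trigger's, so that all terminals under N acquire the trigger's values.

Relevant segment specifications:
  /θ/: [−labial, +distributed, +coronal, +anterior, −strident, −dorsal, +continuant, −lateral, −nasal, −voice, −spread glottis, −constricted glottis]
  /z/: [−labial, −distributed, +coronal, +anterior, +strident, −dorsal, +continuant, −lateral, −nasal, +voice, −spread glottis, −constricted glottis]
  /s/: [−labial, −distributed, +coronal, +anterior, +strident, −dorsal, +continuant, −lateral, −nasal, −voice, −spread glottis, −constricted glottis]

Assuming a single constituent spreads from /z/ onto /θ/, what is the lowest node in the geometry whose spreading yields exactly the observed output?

/θ/ and [s] differ in [distributed], [strident]; every other specified feature is identical.
In this geometry the lowest node dominating all of them is Coronal: every daughter of Coronal dominates only a proper subset, so no lower node suffices.
Spreading Coronal from /z/ overwrites each of those terminals with /z/'s values, yielding exactly [s].
[voice], a feature on which the two segments disagree outside Coronal, is unchanged — nothing dominating it spread, and Coronal is the minimal sufficient constituent.

Coronal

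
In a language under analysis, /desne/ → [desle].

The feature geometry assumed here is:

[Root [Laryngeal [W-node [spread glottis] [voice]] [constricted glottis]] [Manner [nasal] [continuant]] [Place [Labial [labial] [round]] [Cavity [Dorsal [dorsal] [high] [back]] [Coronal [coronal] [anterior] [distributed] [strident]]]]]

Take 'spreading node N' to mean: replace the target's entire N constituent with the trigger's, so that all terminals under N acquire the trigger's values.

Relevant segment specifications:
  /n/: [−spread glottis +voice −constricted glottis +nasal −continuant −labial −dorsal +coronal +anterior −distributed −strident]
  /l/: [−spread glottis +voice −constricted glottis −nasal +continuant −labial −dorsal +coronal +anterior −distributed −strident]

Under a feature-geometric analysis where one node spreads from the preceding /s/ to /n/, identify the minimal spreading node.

Manner

Feature comparison: [nasal], [continuant] differ between /n/ and [l]; the remaining terminals match.
In this geometry the lowest node dominating all of them is Manner: every daughter of Manner dominates only a proper subset, so no lower node suffices.
Delinking /n/'s Manner and associating /s/'s Manner gives precisely the feature bundle of [l].
Had Root spread, [strident], [voice] would have taken /s/'s values; they stay as in /n/, confirming the spreading constituent is exactly Manner.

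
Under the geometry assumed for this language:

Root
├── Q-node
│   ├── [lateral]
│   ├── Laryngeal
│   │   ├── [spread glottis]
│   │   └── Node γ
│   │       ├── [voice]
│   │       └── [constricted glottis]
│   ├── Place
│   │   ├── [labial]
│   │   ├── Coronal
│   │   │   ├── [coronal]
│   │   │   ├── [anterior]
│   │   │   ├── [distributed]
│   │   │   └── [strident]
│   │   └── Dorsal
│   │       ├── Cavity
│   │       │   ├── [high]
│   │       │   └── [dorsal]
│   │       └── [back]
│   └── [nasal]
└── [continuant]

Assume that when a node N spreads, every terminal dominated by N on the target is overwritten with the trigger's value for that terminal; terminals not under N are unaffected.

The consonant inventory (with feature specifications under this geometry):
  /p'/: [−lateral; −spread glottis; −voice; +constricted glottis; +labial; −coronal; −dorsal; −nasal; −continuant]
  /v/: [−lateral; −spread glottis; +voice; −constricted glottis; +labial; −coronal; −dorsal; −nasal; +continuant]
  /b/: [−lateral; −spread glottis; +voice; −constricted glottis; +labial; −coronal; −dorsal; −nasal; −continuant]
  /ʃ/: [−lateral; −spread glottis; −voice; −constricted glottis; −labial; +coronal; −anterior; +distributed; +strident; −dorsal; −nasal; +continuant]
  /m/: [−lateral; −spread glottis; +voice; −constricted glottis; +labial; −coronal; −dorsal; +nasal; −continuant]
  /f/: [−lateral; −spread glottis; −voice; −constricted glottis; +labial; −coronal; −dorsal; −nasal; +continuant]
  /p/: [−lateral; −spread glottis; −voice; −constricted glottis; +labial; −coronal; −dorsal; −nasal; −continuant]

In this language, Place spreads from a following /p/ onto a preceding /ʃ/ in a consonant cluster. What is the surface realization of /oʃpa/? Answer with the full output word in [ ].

Terminals under Place in this geometry: [labial], [coronal], [anterior], [distributed], [strident], [high], [dorsal], [back].
Spreading Place from /p/ onto /ʃ/ replaces those values with /p/'s: [+labial], [−coronal], [−dorsal]. Features outside Place ([lateral], [spread glottis], [voice], …) stay as in /ʃ/.
The resulting bundle matches /f/ in the inventory; substituting it for /ʃ/ gives [ofpa].

[ofpa]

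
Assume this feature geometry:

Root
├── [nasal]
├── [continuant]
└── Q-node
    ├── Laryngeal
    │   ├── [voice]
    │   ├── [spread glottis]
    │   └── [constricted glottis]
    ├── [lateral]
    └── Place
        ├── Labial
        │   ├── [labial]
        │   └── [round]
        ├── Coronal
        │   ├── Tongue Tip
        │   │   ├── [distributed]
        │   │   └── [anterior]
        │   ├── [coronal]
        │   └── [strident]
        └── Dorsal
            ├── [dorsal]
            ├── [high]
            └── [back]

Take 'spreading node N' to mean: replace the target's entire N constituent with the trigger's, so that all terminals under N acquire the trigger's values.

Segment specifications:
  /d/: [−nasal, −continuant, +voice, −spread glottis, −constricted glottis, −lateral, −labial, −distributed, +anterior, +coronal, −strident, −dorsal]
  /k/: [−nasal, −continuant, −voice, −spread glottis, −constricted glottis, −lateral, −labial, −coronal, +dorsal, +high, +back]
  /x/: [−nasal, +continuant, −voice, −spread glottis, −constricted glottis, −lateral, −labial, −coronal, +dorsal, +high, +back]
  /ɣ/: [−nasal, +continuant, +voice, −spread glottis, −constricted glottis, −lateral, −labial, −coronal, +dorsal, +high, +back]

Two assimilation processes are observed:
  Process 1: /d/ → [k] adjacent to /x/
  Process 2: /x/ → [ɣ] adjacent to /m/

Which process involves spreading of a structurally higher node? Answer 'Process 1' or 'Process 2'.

Process 1 alters [voice], [coronal], [anterior], [distributed], [strident], [dorsal], [high], [back]; the lowest common ancestor is Q-node (depth 1 from Root).
In Process 2, [voice] changes, so the minimal spreading node is [voice] at depth 3.
Q-node (depth 1) sits above [voice] (depth 3), making Process 1 the one with the higher spreading node.

Process 1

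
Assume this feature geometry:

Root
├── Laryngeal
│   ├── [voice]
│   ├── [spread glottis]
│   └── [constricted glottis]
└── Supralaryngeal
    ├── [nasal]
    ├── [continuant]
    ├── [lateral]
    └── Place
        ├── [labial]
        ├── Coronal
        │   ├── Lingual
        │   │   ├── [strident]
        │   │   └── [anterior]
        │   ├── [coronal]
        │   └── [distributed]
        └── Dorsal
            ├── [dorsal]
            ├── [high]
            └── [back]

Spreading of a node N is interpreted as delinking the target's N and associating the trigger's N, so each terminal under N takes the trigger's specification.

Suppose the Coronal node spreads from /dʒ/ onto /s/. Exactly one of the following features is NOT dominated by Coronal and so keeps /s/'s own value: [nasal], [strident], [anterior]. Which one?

[nasal]

Coronal dominates exactly [strident], [anterior], [coronal], [distributed].
Spreading Coronal replaces [anterior], [strident] with the trigger's values, since each sits inside the Coronal constituent.
[nasal] is not within the Coronal subtree (it hangs from Supralaryngeal), so /s/'s [nasal] value survives.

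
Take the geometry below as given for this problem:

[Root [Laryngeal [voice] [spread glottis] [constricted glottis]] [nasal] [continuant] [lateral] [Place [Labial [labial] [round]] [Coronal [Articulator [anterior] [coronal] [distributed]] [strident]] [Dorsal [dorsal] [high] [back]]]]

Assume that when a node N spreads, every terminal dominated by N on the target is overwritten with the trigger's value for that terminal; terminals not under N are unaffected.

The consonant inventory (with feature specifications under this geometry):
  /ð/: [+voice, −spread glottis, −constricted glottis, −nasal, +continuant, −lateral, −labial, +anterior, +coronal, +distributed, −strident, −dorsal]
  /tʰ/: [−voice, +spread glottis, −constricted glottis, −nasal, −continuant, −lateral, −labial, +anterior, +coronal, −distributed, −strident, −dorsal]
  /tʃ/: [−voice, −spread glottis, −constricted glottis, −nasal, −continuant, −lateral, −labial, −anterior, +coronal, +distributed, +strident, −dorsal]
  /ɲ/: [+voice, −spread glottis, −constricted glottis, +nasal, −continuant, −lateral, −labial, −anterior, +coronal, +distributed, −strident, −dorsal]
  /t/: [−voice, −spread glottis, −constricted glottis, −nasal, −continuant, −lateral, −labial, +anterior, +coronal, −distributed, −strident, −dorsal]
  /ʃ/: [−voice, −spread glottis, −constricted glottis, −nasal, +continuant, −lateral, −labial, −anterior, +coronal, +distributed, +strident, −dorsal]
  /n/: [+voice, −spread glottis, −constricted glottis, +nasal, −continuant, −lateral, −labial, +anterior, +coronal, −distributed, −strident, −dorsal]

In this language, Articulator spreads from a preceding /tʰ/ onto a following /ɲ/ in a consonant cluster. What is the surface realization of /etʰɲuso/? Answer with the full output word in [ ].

Articulator immediately or transitively dominates [anterior], [coronal], [distributed].
The target acquires /tʰ/'s values for everything under Articulator — [+anterior], [+coronal], [−distributed] — while keeping its own [voice], [spread glottis], [constricted glottis], ….
The resulting bundle matches /n/ in the inventory; substituting it for /ɲ/ gives [etʰnuso].

[etʰnuso]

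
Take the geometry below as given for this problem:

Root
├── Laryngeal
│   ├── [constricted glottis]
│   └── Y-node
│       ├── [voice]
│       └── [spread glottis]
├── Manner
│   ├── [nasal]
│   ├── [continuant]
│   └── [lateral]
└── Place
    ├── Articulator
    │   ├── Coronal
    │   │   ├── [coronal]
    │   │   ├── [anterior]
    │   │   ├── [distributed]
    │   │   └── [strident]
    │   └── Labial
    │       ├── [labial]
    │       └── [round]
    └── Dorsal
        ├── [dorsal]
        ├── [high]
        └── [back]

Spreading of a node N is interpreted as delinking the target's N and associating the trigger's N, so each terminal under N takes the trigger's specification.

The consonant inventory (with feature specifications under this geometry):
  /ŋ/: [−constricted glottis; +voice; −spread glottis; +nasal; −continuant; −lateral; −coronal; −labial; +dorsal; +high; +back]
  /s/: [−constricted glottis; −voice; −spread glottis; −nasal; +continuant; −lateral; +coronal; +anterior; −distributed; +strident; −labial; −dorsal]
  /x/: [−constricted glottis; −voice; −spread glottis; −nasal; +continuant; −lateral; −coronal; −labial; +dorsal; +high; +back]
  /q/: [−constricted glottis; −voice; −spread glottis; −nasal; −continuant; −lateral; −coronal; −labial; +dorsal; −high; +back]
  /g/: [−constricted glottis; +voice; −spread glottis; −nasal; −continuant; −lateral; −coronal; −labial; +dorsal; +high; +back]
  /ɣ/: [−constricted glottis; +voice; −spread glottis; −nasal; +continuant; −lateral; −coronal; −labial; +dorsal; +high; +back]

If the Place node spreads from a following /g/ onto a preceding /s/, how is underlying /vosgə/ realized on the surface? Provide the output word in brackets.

The Place node dominates the terminals [coronal], [anterior], [distributed], [strident], [labial], [round], [dorsal], [high], [back].
After delinking /s/'s Place and linking /g/'s, the affected terminals become [−coronal], [−labial], [+dorsal], [+high], [+back]; [constricted glottis], [voice], [spread glottis], … (outside Place) are retained from /s/.
The resulting bundle matches /x/ in the inventory; substituting it for /s/ gives [voxgə].

[voxgə]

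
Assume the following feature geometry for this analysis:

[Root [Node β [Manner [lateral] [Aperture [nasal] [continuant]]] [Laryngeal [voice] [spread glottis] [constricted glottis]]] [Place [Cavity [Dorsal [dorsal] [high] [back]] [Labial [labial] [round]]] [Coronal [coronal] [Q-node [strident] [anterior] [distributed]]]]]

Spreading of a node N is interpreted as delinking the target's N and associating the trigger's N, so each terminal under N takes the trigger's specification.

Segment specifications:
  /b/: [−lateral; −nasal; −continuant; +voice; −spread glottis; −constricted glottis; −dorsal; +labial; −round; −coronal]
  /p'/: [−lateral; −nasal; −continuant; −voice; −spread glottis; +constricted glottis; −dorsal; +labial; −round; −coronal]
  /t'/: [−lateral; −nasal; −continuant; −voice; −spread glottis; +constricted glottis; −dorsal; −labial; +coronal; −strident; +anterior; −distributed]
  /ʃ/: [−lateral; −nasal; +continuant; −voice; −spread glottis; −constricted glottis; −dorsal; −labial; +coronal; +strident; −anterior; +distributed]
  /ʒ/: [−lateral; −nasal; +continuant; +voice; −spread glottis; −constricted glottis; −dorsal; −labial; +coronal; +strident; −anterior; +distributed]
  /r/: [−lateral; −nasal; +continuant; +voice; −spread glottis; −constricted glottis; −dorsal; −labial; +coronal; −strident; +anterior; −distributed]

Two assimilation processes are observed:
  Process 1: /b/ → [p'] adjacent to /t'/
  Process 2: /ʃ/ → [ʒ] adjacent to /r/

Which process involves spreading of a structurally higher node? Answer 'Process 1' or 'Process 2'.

In Process 1, [voice], [constricted glottis] change, so the minimal spreading node is Laryngeal at depth 2.
In Process 2, [voice] changes, so the minimal spreading node is [voice] at depth 3.
Laryngeal is closer to Root than [voice], so Process 1 spreads the higher node.

Process 1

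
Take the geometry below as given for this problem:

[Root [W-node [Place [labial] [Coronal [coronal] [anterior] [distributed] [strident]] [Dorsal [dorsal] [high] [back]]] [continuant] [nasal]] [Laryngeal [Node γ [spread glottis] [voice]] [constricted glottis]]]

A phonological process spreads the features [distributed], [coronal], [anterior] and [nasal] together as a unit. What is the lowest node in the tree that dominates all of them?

W-node

[distributed]: Root → W-node → Place → Coronal → [distributed].
[coronal]: Root → W-node → Place → Coronal → [coronal].
[anterior]: Root → W-node → Place → Coronal → [anterior].
[nasal]: Root → W-node → [nasal].
The listed terminals split across distinct daughters of W-node, so W-node itself is the smallest node containing them all.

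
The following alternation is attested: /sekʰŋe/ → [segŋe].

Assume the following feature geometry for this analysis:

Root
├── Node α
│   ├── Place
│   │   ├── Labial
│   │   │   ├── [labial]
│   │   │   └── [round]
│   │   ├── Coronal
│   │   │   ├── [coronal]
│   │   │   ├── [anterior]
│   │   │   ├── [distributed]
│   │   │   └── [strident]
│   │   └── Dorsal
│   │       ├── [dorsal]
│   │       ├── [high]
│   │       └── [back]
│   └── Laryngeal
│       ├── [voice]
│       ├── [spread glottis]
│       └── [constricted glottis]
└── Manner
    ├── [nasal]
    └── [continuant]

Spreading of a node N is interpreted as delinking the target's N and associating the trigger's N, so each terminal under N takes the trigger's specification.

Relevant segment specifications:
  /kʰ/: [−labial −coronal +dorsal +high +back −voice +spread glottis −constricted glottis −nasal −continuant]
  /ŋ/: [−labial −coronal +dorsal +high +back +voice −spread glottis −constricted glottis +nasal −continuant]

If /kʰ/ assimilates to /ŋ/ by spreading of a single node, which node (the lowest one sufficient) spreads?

Laryngeal

Feature comparison: [voice], [spread glottis] differ between /kʰ/ and [g]; the remaining terminals match.
The smallest constituent containing every changed terminal is Laryngeal — each of its daughters lacks at least one of the affected features.
Spreading Laryngeal from /ŋ/ overwrites each of those terminals with /ŋ/'s values, yielding exactly [g].
[nasal], a feature on which the two segments disagree outside Laryngeal, is unchanged — nothing dominating it spread, and Laryngeal is the minimal sufficient constituent.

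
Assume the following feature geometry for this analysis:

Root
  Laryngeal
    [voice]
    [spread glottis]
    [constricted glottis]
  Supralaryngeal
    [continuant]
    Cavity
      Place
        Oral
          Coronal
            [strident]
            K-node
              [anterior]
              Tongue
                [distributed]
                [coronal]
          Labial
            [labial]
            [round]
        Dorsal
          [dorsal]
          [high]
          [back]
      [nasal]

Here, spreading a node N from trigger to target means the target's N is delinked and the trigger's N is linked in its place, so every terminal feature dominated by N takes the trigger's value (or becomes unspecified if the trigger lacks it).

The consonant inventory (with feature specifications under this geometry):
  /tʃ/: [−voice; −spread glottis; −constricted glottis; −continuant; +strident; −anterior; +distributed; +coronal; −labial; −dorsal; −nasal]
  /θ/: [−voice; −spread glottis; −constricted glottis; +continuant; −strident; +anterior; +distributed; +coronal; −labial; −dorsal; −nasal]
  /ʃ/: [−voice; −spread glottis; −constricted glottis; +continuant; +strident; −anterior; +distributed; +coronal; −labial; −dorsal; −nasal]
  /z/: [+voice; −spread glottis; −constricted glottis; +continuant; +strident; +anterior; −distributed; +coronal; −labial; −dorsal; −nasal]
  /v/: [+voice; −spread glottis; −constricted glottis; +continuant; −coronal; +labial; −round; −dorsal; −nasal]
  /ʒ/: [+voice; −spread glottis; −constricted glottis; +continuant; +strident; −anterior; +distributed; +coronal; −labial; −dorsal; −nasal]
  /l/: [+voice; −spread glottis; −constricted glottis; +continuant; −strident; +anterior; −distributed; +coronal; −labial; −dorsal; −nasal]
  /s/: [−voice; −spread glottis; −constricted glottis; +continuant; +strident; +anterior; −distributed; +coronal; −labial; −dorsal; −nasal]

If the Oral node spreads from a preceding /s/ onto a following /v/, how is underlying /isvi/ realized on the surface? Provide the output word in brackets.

[iszi]

Oral immediately or transitively dominates [strident], [anterior], [distributed], [coronal], [labial], [round].
The target acquires /s/'s values for everything under Oral — [+strident], [+anterior], [−distributed], [+coronal], [−labial] — while keeping its own [voice], [spread glottis], [constricted glottis], ….
The resulting bundle matches /z/ in the inventory; substituting it for /v/ gives [iszi].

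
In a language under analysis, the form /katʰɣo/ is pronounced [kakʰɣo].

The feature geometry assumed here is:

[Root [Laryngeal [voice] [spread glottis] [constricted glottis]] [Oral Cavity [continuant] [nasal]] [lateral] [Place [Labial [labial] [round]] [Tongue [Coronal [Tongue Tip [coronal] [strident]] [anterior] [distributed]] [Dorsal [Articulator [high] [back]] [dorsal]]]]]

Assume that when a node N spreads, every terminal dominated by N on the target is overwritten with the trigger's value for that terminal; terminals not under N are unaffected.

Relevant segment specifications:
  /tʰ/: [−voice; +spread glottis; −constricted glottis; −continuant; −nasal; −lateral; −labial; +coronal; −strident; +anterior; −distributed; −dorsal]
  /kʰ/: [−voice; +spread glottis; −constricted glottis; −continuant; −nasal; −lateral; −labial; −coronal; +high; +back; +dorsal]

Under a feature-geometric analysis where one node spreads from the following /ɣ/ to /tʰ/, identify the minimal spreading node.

Feature comparison: [coronal], [anterior], [distributed], [strident], [dorsal], [high], [back] differ between /tʰ/ and [kʰ]; the remaining terminals match.
These terminals are all dominated by Tongue, and no proper subconstituent of Tongue covers them all; Tongue is their lowest common ancestor.
Spreading Tongue from /ɣ/ overwrites each of those terminals with /ɣ/'s values, yielding exactly [kʰ].
[continuant], [voice] stay as in /tʰ/ although /ɣ/ differs there, so no node dominating them spread; among the remaining candidates Tongue is the lowest that derives the output.

Tongue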